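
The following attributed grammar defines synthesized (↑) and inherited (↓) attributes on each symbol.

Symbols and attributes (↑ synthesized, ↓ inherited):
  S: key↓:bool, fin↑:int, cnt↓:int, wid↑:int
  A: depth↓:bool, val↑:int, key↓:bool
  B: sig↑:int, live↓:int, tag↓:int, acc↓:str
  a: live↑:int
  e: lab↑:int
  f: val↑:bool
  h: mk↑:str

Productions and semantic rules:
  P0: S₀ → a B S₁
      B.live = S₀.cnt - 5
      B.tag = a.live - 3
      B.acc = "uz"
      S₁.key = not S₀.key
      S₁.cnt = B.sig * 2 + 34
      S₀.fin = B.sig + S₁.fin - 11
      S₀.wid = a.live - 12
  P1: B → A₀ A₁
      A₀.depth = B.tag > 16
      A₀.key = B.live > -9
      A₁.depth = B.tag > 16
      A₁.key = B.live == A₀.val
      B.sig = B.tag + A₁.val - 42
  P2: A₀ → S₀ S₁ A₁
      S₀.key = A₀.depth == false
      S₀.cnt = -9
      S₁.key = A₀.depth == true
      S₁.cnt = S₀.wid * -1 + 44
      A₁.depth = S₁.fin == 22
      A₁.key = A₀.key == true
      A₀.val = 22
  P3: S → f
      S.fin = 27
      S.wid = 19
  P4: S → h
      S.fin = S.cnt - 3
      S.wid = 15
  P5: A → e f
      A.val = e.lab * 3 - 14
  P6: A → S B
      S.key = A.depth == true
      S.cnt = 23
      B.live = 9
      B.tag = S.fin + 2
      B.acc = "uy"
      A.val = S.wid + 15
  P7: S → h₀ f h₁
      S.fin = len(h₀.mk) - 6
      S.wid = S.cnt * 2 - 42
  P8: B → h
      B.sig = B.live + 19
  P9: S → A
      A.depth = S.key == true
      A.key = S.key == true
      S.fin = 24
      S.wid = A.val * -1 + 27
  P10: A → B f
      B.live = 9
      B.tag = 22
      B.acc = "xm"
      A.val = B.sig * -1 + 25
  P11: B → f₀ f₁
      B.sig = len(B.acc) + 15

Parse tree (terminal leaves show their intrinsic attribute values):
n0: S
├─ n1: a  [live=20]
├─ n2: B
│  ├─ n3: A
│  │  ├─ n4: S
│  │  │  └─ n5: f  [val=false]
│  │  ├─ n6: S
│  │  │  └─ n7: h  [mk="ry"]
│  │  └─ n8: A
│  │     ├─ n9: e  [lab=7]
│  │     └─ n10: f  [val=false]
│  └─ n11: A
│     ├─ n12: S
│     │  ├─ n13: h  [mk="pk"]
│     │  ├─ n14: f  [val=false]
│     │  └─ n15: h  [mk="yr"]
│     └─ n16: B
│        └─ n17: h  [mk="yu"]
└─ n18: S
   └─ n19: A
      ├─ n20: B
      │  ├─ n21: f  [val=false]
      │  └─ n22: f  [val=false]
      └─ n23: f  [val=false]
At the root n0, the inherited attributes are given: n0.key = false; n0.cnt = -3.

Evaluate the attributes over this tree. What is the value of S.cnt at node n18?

1. n0.key = false  [given at root]
2. n0.cnt = -3  [given at root]
3. n1.live = 20  [terminal]
4. n2.live = -8  [S₀.cnt - 5]
5. n2.tag = 17  [a.live - 3]
6. n2.acc = "uz"  ["uz"]
7. n3.depth = true  [B.tag > 16]
8. n3.key = true  [B.live > -9]
9. n4.key = false  [A₀.depth == false]
10. n4.cnt = -9  [-9]
11. n5.val = false  [terminal]
12. n4.fin = 27  [27]
13. n4.wid = 19  [19]
14. n6.key = true  [A₀.depth == true]
15. n6.cnt = 25  [S₀.wid * -1 + 44]
16. n7.mk = "ry"  [terminal]
17. n6.fin = 22  [S.cnt - 3]
18. n6.wid = 15  [15]
19. n8.depth = true  [S₁.fin == 22]
20. n8.key = true  [A₀.key == true]
21. n9.lab = 7  [terminal]
22. n10.val = false  [terminal]
23. n8.val = 7  [e.lab * 3 - 14]
24. n3.val = 22  [22]
25. n11.depth = true  [B.tag > 16]
26. n11.key = false  [B.live == A₀.val]
27. n12.key = true  [A.depth == true]
28. n12.cnt = 23  [23]
29. n13.mk = "pk"  [terminal]
30. n14.val = false  [terminal]
31. n15.mk = "yr"  [terminal]
32. n12.fin = -4  [len(h₀.mk) - 6]
33. n12.wid = 4  [S.cnt * 2 - 42]
34. n16.live = 9  [9]
35. n16.tag = -2  [S.fin + 2]
36. n16.acc = "uy"  ["uy"]
37. n17.mk = "yu"  [terminal]
38. n16.sig = 28  [B.live + 19]
39. n11.val = 19  [S.wid + 15]
40. n2.sig = -6  [B.tag + A₁.val - 42]
41. n18.key = true  [not S₀.key]
42. n18.cnt = 22  [B.sig * 2 + 34]
43. n19.depth = true  [S.key == true]
44. n19.key = true  [S.key == true]
45. n20.live = 9  [9]
46. n20.tag = 22  [22]
47. n20.acc = "xm"  ["xm"]
48. n21.val = false  [terminal]
49. n22.val = false  [terminal]
50. n20.sig = 17  [len(B.acc) + 15]
51. n23.val = false  [terminal]
52. n19.val = 8  [B.sig * -1 + 25]
53. n18.fin = 24  [24]
54. n18.wid = 19  [A.val * -1 + 27]
55. n0.fin = 7  [B.sig + S₁.fin - 11]
56. n0.wid = 8  [a.live - 12]

22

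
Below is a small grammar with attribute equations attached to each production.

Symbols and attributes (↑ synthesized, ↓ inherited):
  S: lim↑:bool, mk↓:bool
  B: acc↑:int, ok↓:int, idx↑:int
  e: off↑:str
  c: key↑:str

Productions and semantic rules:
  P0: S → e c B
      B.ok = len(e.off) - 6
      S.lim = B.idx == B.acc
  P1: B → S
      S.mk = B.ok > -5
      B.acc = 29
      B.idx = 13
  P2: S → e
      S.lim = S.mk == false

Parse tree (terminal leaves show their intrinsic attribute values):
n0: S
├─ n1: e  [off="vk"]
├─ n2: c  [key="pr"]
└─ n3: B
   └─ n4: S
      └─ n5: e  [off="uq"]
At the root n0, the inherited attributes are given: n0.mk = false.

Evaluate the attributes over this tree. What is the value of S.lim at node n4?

1. n0.mk = false  [given at root]
2. n1.off = "vk"  [terminal]
3. n2.key = "pr"  [terminal]
4. n3.ok = -4  [len(e.off) - 6]
5. n4.mk = true  [B.ok > -5]
6. n5.off = "uq"  [terminal]
7. n4.lim = false  [S.mk == false]
8. n3.acc = 29  [29]
9. n3.idx = 13  [13]
10. n0.lim = false  [B.idx == B.acc]

false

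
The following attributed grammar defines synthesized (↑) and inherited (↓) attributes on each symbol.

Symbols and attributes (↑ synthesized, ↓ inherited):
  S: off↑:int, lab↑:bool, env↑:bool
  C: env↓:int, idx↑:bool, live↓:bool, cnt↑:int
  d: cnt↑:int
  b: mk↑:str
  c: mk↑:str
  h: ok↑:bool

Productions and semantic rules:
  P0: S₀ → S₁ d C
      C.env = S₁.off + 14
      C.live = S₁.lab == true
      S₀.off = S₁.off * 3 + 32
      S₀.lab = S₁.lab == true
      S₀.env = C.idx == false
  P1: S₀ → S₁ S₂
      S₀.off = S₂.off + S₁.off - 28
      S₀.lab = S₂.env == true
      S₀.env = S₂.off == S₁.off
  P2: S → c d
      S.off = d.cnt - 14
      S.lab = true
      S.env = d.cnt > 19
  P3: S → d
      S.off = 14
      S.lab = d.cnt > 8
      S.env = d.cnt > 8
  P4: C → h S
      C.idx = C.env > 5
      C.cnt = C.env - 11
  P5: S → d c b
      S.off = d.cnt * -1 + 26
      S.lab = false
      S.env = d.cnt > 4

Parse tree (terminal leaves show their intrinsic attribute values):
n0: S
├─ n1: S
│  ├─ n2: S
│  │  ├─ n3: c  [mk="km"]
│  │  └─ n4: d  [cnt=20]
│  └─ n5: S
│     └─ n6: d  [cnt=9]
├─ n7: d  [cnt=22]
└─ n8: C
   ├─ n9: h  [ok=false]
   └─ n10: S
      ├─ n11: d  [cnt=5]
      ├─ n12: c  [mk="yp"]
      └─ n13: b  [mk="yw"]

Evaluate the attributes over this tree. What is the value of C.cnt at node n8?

1. n3.mk = "km"  [terminal]
2. n4.cnt = 20  [terminal]
3. n2.off = 6  [d.cnt - 14]
4. n2.lab = true  [true]
5. n2.env = true  [d.cnt > 19]
6. n6.cnt = 9  [terminal]
7. n5.off = 14  [14]
8. n5.lab = true  [d.cnt > 8]
9. n5.env = true  [d.cnt > 8]
10. n1.off = -8  [S₂.off + S₁.off - 28]
11. n1.lab = true  [S₂.env == true]
12. n1.env = false  [S₂.off == S₁.off]
13. n7.cnt = 22  [terminal]
14. n8.env = 6  [S₁.off + 14]
15. n8.live = true  [S₁.lab == true]
16. n9.ok = false  [terminal]
17. n11.cnt = 5  [terminal]
18. n12.mk = "yp"  [terminal]
19. n13.mk = "yw"  [terminal]
20. n10.off = 21  [d.cnt * -1 + 26]
21. n10.lab = false  [false]
22. n10.env = true  [d.cnt > 4]
23. n8.idx = true  [C.env > 5]
24. n8.cnt = -5  [C.env - 11]
25. n0.off = 8  [S₁.off * 3 + 32]
26. n0.lab = true  [S₁.lab == true]
27. n0.env = false  [C.idx == false]

-5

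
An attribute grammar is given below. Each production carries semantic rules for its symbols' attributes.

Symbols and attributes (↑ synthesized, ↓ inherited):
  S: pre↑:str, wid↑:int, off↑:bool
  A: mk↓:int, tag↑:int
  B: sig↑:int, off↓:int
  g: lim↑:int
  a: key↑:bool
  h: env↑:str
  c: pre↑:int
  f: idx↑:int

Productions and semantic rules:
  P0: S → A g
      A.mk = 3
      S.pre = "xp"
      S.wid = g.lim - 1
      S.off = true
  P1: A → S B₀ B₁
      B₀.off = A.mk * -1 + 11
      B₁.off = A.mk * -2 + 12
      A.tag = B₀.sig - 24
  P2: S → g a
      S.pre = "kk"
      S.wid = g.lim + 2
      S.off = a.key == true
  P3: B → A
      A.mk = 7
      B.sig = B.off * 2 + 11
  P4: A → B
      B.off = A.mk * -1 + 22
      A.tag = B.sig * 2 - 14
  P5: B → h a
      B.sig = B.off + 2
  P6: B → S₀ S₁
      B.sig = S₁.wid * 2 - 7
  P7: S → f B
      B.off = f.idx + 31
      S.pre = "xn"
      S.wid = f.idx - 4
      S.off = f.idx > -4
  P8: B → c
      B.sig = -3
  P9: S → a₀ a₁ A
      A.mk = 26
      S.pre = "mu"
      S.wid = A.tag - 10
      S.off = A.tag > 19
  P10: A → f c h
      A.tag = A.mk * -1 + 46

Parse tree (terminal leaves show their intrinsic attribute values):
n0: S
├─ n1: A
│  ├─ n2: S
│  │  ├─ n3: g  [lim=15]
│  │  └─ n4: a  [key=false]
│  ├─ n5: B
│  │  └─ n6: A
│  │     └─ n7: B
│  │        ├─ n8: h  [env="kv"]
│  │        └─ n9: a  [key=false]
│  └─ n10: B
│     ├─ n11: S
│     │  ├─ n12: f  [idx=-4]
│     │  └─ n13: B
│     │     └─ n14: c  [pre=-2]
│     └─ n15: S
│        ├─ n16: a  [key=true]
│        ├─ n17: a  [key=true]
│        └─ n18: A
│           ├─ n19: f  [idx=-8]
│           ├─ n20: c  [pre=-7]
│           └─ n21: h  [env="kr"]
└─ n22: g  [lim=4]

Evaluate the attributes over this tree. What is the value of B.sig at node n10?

13

1. n1.mk = 3  [3]
2. n3.lim = 15  [terminal]
3. n4.key = false  [terminal]
4. n2.pre = "kk"  ["kk"]
5. n2.wid = 17  [g.lim + 2]
6. n2.off = false  [a.key == true]
7. n5.off = 8  [A.mk * -1 + 11]
8. n6.mk = 7  [7]
9. n7.off = 15  [A.mk * -1 + 22]
10. n8.env = "kv"  [terminal]
11. n9.key = false  [terminal]
12. n7.sig = 17  [B.off + 2]
13. n6.tag = 20  [B.sig * 2 - 14]
14. n5.sig = 27  [B.off * 2 + 11]
15. n10.off = 6  [A.mk * -2 + 12]
16. n12.idx = -4  [terminal]
17. n13.off = 27  [f.idx + 31]
18. n14.pre = -2  [terminal]
19. n13.sig = -3  [-3]
20. n11.pre = "xn"  ["xn"]
21. n11.wid = -8  [f.idx - 4]
22. n11.off = false  [f.idx > -4]
23. n16.key = true  [terminal]
24. n17.key = true  [terminal]
25. n18.mk = 26  [26]
26. n19.idx = -8  [terminal]
27. n20.pre = -7  [terminal]
28. n21.env = "kr"  [terminal]
29. n18.tag = 20  [A.mk * -1 + 46]
30. n15.pre = "mu"  ["mu"]
31. n15.wid = 10  [A.tag - 10]
32. n15.off = true  [A.tag > 19]
33. n10.sig = 13  [S₁.wid * 2 - 7]
34. n1.tag = 3  [B₀.sig - 24]
35. n22.lim = 4  [terminal]
36. n0.pre = "xp"  ["xp"]
37. n0.wid = 3  [g.lim - 1]
38. n0.off = true  [true]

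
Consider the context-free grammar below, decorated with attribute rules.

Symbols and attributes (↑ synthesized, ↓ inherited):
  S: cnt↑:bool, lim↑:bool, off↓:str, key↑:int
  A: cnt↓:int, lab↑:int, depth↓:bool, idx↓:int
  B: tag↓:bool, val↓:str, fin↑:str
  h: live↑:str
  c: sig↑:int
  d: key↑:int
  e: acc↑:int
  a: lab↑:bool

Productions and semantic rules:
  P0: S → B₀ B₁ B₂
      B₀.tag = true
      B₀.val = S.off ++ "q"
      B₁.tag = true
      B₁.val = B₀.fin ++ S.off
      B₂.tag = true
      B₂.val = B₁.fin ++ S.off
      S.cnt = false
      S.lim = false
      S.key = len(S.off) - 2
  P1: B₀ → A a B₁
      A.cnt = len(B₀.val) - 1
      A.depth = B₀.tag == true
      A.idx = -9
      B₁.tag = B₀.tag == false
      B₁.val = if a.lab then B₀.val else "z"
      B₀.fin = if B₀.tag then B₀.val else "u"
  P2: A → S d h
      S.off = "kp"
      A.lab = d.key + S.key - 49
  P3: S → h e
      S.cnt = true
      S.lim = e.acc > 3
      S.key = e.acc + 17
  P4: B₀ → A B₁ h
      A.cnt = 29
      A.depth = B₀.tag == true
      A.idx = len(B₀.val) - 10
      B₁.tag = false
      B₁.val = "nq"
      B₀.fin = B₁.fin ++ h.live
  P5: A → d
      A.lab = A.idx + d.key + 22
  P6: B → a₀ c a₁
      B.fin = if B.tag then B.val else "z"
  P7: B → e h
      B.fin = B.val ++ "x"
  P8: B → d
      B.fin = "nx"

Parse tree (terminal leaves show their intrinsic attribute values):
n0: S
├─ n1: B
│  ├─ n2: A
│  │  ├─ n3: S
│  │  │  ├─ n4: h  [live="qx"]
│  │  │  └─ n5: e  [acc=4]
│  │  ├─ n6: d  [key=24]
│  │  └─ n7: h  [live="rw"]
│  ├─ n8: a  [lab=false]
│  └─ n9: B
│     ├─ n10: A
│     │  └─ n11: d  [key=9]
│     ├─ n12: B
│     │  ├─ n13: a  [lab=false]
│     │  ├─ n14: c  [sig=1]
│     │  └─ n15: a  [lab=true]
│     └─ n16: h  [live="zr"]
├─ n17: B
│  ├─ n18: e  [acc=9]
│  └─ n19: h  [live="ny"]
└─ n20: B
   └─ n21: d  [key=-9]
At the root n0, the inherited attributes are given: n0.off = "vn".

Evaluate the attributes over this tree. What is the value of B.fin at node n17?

1. n0.off = "vn"  [given at root]
2. n1.tag = true  [true]
3. n1.val = "vnq"  [S.off ++ "q"]
4. n2.cnt = 2  [len(B₀.val) - 1]
5. n2.depth = true  [B₀.tag == true]
6. n2.idx = -9  [-9]
7. n3.off = "kp"  ["kp"]
8. n4.live = "qx"  [terminal]
9. n5.acc = 4  [terminal]
10. n3.cnt = true  [true]
11. n3.lim = true  [e.acc > 3]
12. n3.key = 21  [e.acc + 17]
13. n6.key = 24  [terminal]
14. n7.live = "rw"  [terminal]
15. n2.lab = -4  [d.key + S.key - 49]
16. n8.lab = false  [terminal]
17. n9.tag = false  [B₀.tag == false]
18. n9.val = "z"  [if a.lab then B₀.val else "z"]
19. n10.cnt = 29  [29]
20. n10.depth = false  [B₀.tag == true]
21. n10.idx = -9  [len(B₀.val) - 10]
22. n11.key = 9  [terminal]
23. n10.lab = 22  [A.idx + d.key + 22]
24. n12.tag = false  [false]
25. n12.val = "nq"  ["nq"]
26. n13.lab = false  [terminal]
27. n14.sig = 1  [terminal]
28. n15.lab = true  [terminal]
29. n12.fin = "z"  [if B.tag then B.val else "z"]
30. n16.live = "zr"  [terminal]
31. n9.fin = "zzr"  [B₁.fin ++ h.live]
32. n1.fin = "vnq"  [if B₀.tag then B₀.val else "u"]
33. n17.tag = true  [true]
34. n17.val = "vnqvn"  [B₀.fin ++ S.off]
35. n18.acc = 9  [terminal]
36. n19.live = "ny"  [terminal]
37. n17.fin = "vnqvnx"  [B.val ++ "x"]
38. n20.tag = true  [true]
39. n20.val = "vnqvnxvn"  [B₁.fin ++ S.off]
40. n21.key = -9  [terminal]
41. n20.fin = "nx"  ["nx"]
42. n0.cnt = false  [false]
43. n0.lim = false  [false]
44. n0.key = 0  [len(S.off) - 2]

"vnqvnx"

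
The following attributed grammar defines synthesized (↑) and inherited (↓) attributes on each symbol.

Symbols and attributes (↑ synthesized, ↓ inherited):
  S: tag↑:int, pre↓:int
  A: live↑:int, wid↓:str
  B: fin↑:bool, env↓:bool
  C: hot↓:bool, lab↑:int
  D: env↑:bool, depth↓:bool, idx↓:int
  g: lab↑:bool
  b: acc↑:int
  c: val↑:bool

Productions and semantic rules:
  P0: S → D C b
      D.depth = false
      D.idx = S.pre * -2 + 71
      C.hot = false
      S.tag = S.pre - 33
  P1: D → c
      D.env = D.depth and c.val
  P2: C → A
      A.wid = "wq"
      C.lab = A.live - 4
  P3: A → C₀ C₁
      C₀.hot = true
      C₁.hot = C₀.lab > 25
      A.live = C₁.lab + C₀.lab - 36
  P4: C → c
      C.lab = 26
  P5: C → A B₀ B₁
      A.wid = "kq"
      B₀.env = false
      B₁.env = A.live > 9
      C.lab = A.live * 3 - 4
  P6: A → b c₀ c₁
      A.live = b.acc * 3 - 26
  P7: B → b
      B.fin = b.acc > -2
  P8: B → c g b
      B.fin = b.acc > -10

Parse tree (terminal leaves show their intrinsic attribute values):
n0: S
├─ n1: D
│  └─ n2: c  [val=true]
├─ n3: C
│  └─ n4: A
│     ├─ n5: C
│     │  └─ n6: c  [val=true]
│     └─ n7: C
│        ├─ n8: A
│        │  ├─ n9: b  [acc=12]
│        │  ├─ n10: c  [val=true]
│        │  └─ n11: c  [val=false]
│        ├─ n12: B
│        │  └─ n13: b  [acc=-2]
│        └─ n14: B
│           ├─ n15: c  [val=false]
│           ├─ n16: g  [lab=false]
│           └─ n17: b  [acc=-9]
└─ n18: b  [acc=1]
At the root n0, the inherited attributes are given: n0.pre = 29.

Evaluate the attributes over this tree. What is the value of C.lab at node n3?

12

1. n0.pre = 29  [given at root]
2. n1.depth = false  [false]
3. n1.idx = 13  [S.pre * -2 + 71]
4. n2.val = true  [terminal]
5. n1.env = false  [D.depth and c.val]
6. n3.hot = false  [false]
7. n4.wid = "wq"  ["wq"]
8. n5.hot = true  [true]
9. n6.val = true  [terminal]
10. n5.lab = 26  [26]
11. n7.hot = true  [C₀.lab > 25]
12. n8.wid = "kq"  ["kq"]
13. n9.acc = 12  [terminal]
14. n10.val = true  [terminal]
15. n11.val = false  [terminal]
16. n8.live = 10  [b.acc * 3 - 26]
17. n12.env = false  [false]
18. n13.acc = -2  [terminal]
19. n12.fin = false  [b.acc > -2]
20. n14.env = true  [A.live > 9]
21. n15.val = false  [terminal]
22. n16.lab = false  [terminal]
23. n17.acc = -9  [terminal]
24. n14.fin = true  [b.acc > -10]
25. n7.lab = 26  [A.live * 3 - 4]
26. n4.live = 16  [C₁.lab + C₀.lab - 36]
27. n3.lab = 12  [A.live - 4]
28. n18.acc = 1  [terminal]
29. n0.tag = -4  [S.pre - 33]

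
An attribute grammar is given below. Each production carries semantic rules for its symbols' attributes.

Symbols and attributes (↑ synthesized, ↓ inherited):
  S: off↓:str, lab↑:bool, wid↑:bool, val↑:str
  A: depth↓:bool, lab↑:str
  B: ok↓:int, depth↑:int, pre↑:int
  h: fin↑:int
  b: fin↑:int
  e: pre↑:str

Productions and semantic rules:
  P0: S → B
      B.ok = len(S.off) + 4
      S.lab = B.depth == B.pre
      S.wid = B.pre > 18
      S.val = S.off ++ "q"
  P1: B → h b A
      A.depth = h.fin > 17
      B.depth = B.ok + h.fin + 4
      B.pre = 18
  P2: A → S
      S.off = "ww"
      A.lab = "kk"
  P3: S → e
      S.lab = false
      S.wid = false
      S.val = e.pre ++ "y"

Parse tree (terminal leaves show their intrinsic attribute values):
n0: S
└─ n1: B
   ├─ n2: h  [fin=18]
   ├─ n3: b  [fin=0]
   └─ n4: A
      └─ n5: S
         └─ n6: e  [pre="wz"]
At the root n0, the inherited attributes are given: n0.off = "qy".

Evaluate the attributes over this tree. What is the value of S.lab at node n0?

false

1. n0.off = "qy"  [given at root]
2. n1.ok = 6  [len(S.off) + 4]
3. n2.fin = 18  [terminal]
4. n3.fin = 0  [terminal]
5. n4.depth = true  [h.fin > 17]
6. n5.off = "ww"  ["ww"]
7. n6.pre = "wz"  [terminal]
8. n5.lab = false  [false]
9. n5.wid = false  [false]
10. n5.val = "wzy"  [e.pre ++ "y"]
11. n4.lab = "kk"  ["kk"]
12. n1.depth = 28  [B.ok + h.fin + 4]
13. n1.pre = 18  [18]
14. n0.lab = false  [B.depth == B.pre]
15. n0.wid = false  [B.pre > 18]
16. n0.val = "qyq"  [S.off ++ "q"]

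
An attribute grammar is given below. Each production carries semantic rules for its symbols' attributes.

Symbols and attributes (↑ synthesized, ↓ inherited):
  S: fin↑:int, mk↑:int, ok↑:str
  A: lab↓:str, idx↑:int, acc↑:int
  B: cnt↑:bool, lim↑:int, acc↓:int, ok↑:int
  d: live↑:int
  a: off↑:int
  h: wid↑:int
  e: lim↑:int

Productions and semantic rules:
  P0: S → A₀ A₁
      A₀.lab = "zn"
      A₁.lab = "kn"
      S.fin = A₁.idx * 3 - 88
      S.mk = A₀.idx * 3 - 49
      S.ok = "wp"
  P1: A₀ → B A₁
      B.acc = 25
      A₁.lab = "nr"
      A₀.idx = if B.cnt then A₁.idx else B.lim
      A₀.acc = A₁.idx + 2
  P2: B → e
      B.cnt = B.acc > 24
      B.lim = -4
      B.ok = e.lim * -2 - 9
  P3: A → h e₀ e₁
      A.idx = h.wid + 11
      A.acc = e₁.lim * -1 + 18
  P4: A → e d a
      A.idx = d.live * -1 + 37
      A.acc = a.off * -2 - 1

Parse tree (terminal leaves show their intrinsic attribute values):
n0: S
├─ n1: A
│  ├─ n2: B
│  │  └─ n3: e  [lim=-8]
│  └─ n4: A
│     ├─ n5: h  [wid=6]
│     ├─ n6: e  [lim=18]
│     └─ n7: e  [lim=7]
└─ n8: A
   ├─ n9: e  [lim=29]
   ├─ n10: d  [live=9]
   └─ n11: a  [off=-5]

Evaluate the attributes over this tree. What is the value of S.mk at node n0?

2

1. n1.lab = "zn"  ["zn"]
2. n2.acc = 25  [25]
3. n3.lim = -8  [terminal]
4. n2.cnt = true  [B.acc > 24]
5. n2.lim = -4  [-4]
6. n2.ok = 7  [e.lim * -2 - 9]
7. n4.lab = "nr"  ["nr"]
8. n5.wid = 6  [terminal]
9. n6.lim = 18  [terminal]
10. n7.lim = 7  [terminal]
11. n4.idx = 17  [h.wid + 11]
12. n4.acc = 11  [e₁.lim * -1 + 18]
13. n1.idx = 17  [if B.cnt then A₁.idx else B.lim]
14. n1.acc = 19  [A₁.idx + 2]
15. n8.lab = "kn"  ["kn"]
16. n9.lim = 29  [terminal]
17. n10.live = 9  [terminal]
18. n11.off = -5  [terminal]
19. n8.idx = 28  [d.live * -1 + 37]
20. n8.acc = 9  [a.off * -2 - 1]
21. n0.fin = -4  [A₁.idx * 3 - 88]
22. n0.mk = 2  [A₀.idx * 3 - 49]
23. n0.ok = "wp"  ["wp"]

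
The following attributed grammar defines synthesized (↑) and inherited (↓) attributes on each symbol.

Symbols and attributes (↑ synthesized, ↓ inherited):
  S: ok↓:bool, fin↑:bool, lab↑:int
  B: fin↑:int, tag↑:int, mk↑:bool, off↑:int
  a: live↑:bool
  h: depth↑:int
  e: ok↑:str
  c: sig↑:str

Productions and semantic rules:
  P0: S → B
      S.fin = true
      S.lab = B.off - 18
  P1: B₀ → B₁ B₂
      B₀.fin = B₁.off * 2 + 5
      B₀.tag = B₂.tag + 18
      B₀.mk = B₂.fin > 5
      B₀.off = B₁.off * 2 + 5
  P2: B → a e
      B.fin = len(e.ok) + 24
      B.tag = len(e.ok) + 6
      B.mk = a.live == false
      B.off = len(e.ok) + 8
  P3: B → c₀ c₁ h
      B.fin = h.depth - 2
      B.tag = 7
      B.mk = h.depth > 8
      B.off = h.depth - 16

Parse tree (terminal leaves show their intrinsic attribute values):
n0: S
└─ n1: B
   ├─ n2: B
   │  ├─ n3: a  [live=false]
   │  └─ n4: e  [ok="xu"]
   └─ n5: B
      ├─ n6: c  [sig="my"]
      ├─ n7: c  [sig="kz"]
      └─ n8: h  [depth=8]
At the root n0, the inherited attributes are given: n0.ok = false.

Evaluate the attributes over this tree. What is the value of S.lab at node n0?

7

1. n0.ok = false  [given at root]
2. n3.live = false  [terminal]
3. n4.ok = "xu"  [terminal]
4. n2.fin = 26  [len(e.ok) + 24]
5. n2.tag = 8  [len(e.ok) + 6]
6. n2.mk = true  [a.live == false]
7. n2.off = 10  [len(e.ok) + 8]
8. n6.sig = "my"  [terminal]
9. n7.sig = "kz"  [terminal]
10. n8.depth = 8  [terminal]
11. n5.fin = 6  [h.depth - 2]
12. n5.tag = 7  [7]
13. n5.mk = false  [h.depth > 8]
14. n5.off = -8  [h.depth - 16]
15. n1.fin = 25  [B₁.off * 2 + 5]
16. n1.tag = 25  [B₂.tag + 18]
17. n1.mk = true  [B₂.fin > 5]
18. n1.off = 25  [B₁.off * 2 + 5]
19. n0.fin = true  [true]
20. n0.lab = 7  [B.off - 18]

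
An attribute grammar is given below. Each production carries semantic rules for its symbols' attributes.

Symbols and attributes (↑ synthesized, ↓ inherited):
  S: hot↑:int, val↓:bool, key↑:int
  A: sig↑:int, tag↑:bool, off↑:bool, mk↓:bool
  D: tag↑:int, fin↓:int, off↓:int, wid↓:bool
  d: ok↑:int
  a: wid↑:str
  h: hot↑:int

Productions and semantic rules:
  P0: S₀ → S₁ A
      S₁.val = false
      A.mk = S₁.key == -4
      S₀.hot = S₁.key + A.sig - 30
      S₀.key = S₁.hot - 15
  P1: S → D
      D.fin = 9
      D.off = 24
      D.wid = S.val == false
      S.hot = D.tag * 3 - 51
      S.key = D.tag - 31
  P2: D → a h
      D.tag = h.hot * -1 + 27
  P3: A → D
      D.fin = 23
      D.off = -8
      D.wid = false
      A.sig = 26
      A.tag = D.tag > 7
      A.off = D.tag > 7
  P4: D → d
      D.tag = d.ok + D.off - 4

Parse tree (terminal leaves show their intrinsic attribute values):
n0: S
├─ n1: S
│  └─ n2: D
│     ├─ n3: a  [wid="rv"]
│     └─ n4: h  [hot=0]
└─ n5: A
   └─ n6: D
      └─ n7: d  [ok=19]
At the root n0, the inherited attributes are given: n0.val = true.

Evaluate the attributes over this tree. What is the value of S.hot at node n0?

1. n0.val = true  [given at root]
2. n1.val = false  [false]
3. n2.fin = 9  [9]
4. n2.off = 24  [24]
5. n2.wid = true  [S.val == false]
6. n3.wid = "rv"  [terminal]
7. n4.hot = 0  [terminal]
8. n2.tag = 27  [h.hot * -1 + 27]
9. n1.hot = 30  [D.tag * 3 - 51]
10. n1.key = -4  [D.tag - 31]
11. n5.mk = true  [S₁.key == -4]
12. n6.fin = 23  [23]
13. n6.off = -8  [-8]
14. n6.wid = false  [false]
15. n7.ok = 19  [terminal]
16. n6.tag = 7  [d.ok + D.off - 4]
17. n5.sig = 26  [26]
18. n5.tag = false  [D.tag > 7]
19. n5.off = false  [D.tag > 7]
20. n0.hot = -8  [S₁.key + A.sig - 30]
21. n0.key = 15  [S₁.hot - 15]

-8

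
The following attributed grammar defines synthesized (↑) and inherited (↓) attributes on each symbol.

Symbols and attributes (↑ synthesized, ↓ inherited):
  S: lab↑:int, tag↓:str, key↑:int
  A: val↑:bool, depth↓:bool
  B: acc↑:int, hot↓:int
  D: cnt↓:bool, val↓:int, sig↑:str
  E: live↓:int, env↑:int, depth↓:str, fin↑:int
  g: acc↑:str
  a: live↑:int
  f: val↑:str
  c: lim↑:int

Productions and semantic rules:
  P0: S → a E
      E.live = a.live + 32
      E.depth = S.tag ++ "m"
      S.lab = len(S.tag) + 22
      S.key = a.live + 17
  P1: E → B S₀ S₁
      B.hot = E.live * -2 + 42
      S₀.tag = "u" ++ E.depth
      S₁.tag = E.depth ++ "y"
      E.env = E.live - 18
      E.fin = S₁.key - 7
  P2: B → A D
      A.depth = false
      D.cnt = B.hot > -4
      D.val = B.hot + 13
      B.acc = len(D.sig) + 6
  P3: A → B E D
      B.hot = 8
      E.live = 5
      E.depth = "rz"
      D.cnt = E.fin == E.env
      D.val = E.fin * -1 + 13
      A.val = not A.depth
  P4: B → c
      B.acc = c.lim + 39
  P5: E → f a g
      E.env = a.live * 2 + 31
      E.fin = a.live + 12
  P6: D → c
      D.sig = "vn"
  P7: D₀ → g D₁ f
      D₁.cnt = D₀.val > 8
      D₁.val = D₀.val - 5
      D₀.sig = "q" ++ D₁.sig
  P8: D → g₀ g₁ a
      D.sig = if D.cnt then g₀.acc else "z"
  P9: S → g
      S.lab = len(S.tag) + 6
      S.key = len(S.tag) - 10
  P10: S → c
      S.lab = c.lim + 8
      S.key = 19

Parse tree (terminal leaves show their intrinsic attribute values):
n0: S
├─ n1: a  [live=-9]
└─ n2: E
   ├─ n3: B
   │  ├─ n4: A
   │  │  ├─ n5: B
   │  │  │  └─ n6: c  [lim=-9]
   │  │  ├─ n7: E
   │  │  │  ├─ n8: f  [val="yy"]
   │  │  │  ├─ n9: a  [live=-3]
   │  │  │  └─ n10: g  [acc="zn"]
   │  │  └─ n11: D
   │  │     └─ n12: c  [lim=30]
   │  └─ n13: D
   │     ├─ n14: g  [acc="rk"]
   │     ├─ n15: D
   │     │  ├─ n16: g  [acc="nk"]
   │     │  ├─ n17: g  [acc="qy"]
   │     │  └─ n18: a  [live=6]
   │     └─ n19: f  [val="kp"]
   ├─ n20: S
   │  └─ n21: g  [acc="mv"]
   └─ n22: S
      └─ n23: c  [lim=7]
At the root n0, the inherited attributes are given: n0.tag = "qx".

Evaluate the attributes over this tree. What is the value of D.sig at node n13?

1. n0.tag = "qx"  [given at root]
2. n1.live = -9  [terminal]
3. n2.live = 23  [a.live + 32]
4. n2.depth = "qxm"  [S.tag ++ "m"]
5. n3.hot = -4  [E.live * -2 + 42]
6. n4.depth = false  [false]
7. n5.hot = 8  [8]
8. n6.lim = -9  [terminal]
9. n5.acc = 30  [c.lim + 39]
10. n7.live = 5  [5]
11. n7.depth = "rz"  ["rz"]
12. n8.val = "yy"  [terminal]
13. n9.live = -3  [terminal]
14. n10.acc = "zn"  [terminal]
15. n7.env = 25  [a.live * 2 + 31]
16. n7.fin = 9  [a.live + 12]
17. n11.cnt = false  [E.fin == E.env]
18. n11.val = 4  [E.fin * -1 + 13]
19. n12.lim = 30  [terminal]
20. n11.sig = "vn"  ["vn"]
21. n4.val = true  [not A.depth]
22. n13.cnt = false  [B.hot > -4]
23. n13.val = 9  [B.hot + 13]
24. n14.acc = "rk"  [terminal]
25. n15.cnt = true  [D₀.val > 8]
26. n15.val = 4  [D₀.val - 5]
27. n16.acc = "nk"  [terminal]
28. n17.acc = "qy"  [terminal]
29. n18.live = 6  [terminal]
30. n15.sig = "nk"  [if D.cnt then g₀.acc else "z"]
31. n19.val = "kp"  [terminal]
32. n13.sig = "qnk"  ["q" ++ D₁.sig]
33. n3.acc = 9  [len(D.sig) + 6]
34. n20.tag = "uqxm"  ["u" ++ E.depth]
35. n21.acc = "mv"  [terminal]
36. n20.lab = 10  [len(S.tag) + 6]
37. n20.key = -6  [len(S.tag) - 10]
38. n22.tag = "qxmy"  [E.depth ++ "y"]
39. n23.lim = 7  [terminal]
40. n22.lab = 15  [c.lim + 8]
41. n22.key = 19  [19]
42. n2.env = 5  [E.live - 18]
43. n2.fin = 12  [S₁.key - 7]
44. n0.lab = 24  [len(S.tag) + 22]
45. n0.key = 8  [a.live + 17]

"qnk"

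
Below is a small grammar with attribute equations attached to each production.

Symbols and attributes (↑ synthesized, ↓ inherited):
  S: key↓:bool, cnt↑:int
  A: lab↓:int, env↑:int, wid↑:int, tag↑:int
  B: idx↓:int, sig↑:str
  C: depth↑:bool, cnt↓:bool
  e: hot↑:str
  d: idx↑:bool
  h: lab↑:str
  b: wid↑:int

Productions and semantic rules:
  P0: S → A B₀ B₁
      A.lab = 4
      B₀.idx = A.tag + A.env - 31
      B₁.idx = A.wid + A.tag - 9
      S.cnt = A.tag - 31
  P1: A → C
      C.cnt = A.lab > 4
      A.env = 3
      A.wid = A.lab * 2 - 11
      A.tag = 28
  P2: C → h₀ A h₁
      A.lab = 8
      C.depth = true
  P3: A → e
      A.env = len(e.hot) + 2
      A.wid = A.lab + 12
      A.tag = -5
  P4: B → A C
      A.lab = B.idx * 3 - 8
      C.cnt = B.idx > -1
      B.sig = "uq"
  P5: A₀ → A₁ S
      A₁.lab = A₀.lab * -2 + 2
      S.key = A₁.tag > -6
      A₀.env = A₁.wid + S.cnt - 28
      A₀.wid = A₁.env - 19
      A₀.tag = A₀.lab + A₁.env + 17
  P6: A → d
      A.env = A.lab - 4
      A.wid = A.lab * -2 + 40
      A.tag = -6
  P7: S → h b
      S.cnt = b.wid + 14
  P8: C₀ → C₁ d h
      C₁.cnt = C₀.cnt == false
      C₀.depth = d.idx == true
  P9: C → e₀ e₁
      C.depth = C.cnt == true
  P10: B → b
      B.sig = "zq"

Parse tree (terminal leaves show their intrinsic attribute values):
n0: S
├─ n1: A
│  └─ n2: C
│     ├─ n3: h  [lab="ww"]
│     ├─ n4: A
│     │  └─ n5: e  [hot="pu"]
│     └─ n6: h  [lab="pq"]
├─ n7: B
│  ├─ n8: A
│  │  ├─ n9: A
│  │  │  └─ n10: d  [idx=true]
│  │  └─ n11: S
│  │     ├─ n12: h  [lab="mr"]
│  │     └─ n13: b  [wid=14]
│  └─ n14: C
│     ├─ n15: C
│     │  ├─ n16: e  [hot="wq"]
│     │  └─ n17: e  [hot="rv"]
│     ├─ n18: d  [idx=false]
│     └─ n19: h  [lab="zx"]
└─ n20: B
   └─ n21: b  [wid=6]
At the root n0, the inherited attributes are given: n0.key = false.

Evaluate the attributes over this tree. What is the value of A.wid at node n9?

1. n0.key = false  [given at root]
2. n1.lab = 4  [4]
3. n2.cnt = false  [A.lab > 4]
4. n3.lab = "ww"  [terminal]
5. n4.lab = 8  [8]
6. n5.hot = "pu"  [terminal]
7. n4.env = 4  [len(e.hot) + 2]
8. n4.wid = 20  [A.lab + 12]
9. n4.tag = -5  [-5]
10. n6.lab = "pq"  [terminal]
11. n2.depth = true  [true]
12. n1.env = 3  [3]
13. n1.wid = -3  [A.lab * 2 - 11]
14. n1.tag = 28  [28]
15. n7.idx = 0  [A.tag + A.env - 31]
16. n8.lab = -8  [B.idx * 3 - 8]
17. n9.lab = 18  [A₀.lab * -2 + 2]
18. n10.idx = true  [terminal]
19. n9.env = 14  [A.lab - 4]
20. n9.wid = 4  [A.lab * -2 + 40]
21. n9.tag = -6  [-6]
22. n11.key = false  [A₁.tag > -6]
23. n12.lab = "mr"  [terminal]
24. n13.wid = 14  [terminal]
25. n11.cnt = 28  [b.wid + 14]
26. n8.env = 4  [A₁.wid + S.cnt - 28]
27. n8.wid = -5  [A₁.env - 19]
28. n8.tag = 23  [A₀.lab + A₁.env + 17]
29. n14.cnt = true  [B.idx > -1]
30. n15.cnt = false  [C₀.cnt == false]
31. n16.hot = "wq"  [terminal]
32. n17.hot = "rv"  [terminal]
33. n15.depth = false  [C.cnt == true]
34. n18.idx = false  [terminal]
35. n19.lab = "zx"  [terminal]
36. n14.depth = false  [d.idx == true]
37. n7.sig = "uq"  ["uq"]
38. n20.idx = 16  [A.wid + A.tag - 9]
39. n21.wid = 6  [terminal]
40. n20.sig = "zq"  ["zq"]
41. n0.cnt = -3  [A.tag - 31]

4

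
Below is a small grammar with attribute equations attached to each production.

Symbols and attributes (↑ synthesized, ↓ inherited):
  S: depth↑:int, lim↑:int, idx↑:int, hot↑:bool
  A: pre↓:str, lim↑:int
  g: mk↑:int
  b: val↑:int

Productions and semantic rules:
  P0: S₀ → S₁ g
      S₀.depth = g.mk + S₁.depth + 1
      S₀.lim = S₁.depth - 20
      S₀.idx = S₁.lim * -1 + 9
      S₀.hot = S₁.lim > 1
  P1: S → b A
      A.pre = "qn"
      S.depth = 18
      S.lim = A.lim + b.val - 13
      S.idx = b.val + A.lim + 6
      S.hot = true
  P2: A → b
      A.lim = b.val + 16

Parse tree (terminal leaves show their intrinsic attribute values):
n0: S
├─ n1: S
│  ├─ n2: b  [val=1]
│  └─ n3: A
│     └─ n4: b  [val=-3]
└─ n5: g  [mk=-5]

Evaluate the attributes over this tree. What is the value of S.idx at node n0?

1. n2.val = 1  [terminal]
2. n3.pre = "qn"  ["qn"]
3. n4.val = -3  [terminal]
4. n3.lim = 13  [b.val + 16]
5. n1.depth = 18  [18]
6. n1.lim = 1  [A.lim + b.val - 13]
7. n1.idx = 20  [b.val + A.lim + 6]
8. n1.hot = true  [true]
9. n5.mk = -5  [terminal]
10. n0.depth = 14  [g.mk + S₁.depth + 1]
11. n0.lim = -2  [S₁.depth - 20]
12. n0.idx = 8  [S₁.lim * -1 + 9]
13. n0.hot = false  [S₁.lim > 1]

8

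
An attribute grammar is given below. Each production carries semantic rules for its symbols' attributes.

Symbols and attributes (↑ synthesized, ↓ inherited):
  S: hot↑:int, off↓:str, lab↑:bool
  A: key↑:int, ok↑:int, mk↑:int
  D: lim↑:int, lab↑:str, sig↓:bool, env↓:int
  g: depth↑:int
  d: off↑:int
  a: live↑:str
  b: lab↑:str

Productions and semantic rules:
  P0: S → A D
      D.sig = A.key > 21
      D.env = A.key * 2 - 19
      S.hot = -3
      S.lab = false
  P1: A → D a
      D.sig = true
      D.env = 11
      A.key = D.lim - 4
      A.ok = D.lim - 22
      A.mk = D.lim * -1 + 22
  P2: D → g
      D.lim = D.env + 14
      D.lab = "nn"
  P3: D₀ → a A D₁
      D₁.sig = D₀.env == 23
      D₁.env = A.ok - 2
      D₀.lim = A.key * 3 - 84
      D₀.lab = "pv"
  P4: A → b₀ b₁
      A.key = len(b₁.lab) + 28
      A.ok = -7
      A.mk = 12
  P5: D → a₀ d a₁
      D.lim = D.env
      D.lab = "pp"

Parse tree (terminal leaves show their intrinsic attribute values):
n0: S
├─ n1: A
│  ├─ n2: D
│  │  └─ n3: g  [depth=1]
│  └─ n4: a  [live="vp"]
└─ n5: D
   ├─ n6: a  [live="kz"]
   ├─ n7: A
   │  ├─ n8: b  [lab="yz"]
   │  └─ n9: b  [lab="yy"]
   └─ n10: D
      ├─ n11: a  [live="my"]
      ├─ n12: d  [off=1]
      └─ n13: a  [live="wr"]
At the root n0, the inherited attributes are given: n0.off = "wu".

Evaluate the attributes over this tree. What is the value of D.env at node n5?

1. n0.off = "wu"  [given at root]
2. n2.sig = true  [true]
3. n2.env = 11  [11]
4. n3.depth = 1  [terminal]
5. n2.lim = 25  [D.env + 14]
6. n2.lab = "nn"  ["nn"]
7. n4.live = "vp"  [terminal]
8. n1.key = 21  [D.lim - 4]
9. n1.ok = 3  [D.lim - 22]
10. n1.mk = -3  [D.lim * -1 + 22]
11. n5.sig = false  [A.key > 21]
12. n5.env = 23  [A.key * 2 - 19]
13. n6.live = "kz"  [terminal]
14. n8.lab = "yz"  [terminal]
15. n9.lab = "yy"  [terminal]
16. n7.key = 30  [len(b₁.lab) + 28]
17. n7.ok = -7  [-7]
18. n7.mk = 12  [12]
19. n10.sig = true  [D₀.env == 23]
20. n10.env = -9  [A.ok - 2]
21. n11.live = "my"  [terminal]
22. n12.off = 1  [terminal]
23. n13.live = "wr"  [terminal]
24. n10.lim = -9  [D.env]
25. n10.lab = "pp"  ["pp"]
26. n5.lim = 6  [A.key * 3 - 84]
27. n5.lab = "pv"  ["pv"]
28. n0.hot = -3  [-3]
29. n0.lab = false  [false]

23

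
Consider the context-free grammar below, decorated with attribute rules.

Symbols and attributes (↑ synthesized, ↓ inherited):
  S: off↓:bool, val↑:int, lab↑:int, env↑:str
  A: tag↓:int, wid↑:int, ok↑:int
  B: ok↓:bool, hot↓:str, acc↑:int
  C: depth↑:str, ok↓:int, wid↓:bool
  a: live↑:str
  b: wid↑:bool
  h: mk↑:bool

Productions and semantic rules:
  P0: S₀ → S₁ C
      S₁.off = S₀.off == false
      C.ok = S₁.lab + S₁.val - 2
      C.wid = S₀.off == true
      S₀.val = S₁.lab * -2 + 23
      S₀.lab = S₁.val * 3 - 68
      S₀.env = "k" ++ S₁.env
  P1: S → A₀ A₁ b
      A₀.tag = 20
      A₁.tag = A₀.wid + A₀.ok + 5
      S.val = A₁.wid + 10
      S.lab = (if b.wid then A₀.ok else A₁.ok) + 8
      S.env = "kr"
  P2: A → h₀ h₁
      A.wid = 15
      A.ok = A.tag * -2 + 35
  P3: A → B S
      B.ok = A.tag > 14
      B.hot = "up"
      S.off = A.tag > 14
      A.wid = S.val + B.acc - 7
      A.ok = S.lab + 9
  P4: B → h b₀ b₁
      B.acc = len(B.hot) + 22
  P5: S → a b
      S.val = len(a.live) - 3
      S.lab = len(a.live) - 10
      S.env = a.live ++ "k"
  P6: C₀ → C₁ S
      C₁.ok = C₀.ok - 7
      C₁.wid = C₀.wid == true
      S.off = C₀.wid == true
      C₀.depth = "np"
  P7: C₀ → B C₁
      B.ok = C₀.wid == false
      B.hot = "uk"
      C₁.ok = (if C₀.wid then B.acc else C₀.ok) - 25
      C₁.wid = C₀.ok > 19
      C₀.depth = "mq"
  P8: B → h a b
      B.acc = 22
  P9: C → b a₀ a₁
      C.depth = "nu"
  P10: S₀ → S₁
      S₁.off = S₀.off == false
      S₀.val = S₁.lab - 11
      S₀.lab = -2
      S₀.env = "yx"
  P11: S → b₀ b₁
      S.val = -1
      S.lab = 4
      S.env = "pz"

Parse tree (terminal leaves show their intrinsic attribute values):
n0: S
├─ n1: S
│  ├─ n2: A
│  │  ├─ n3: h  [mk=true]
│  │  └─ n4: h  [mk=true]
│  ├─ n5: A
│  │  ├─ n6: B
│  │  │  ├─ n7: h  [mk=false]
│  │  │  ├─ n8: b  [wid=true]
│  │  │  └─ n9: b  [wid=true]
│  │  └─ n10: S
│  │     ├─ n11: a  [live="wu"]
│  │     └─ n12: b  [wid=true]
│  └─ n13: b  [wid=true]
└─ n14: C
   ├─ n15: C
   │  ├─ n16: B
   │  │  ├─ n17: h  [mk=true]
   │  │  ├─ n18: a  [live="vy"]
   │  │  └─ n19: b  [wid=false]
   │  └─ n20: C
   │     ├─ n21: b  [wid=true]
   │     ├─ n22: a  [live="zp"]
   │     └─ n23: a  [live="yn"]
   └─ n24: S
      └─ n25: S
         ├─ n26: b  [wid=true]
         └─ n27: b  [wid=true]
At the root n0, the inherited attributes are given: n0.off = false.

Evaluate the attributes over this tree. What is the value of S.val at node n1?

26

1. n0.off = false  [given at root]
2. n1.off = true  [S₀.off == false]
3. n2.tag = 20  [20]
4. n3.mk = true  [terminal]
5. n4.mk = true  [terminal]
6. n2.wid = 15  [15]
7. n2.ok = -5  [A.tag * -2 + 35]
8. n5.tag = 15  [A₀.wid + A₀.ok + 5]
9. n6.ok = true  [A.tag > 14]
10. n6.hot = "up"  ["up"]
11. n7.mk = false  [terminal]
12. n8.wid = true  [terminal]
13. n9.wid = true  [terminal]
14. n6.acc = 24  [len(B.hot) + 22]
15. n10.off = true  [A.tag > 14]
16. n11.live = "wu"  [terminal]
17. n12.wid = true  [terminal]
18. n10.val = -1  [len(a.live) - 3]
19. n10.lab = -8  [len(a.live) - 10]
20. n10.env = "wuk"  [a.live ++ "k"]
21. n5.wid = 16  [S.val + B.acc - 7]
22. n5.ok = 1  [S.lab + 9]
23. n13.wid = true  [terminal]
24. n1.val = 26  [A₁.wid + 10]
25. n1.lab = 3  [(if b.wid then A₀.ok else A₁.ok) + 8]
26. n1.env = "kr"  ["kr"]
27. n14.ok = 27  [S₁.lab + S₁.val - 2]
28. n14.wid = false  [S₀.off == true]
29. n15.ok = 20  [C₀.ok - 7]
30. n15.wid = false  [C₀.wid == true]
31. n16.ok = true  [C₀.wid == false]
32. n16.hot = "uk"  ["uk"]
33. n17.mk = true  [terminal]
34. n18.live = "vy"  [terminal]
35. n19.wid = false  [terminal]
36. n16.acc = 22  [22]
37. n20.ok = -5  [(if C₀.wid then B.acc else C₀.ok) - 25]
38. n20.wid = true  [C₀.ok > 19]
39. n21.wid = true  [terminal]
40. n22.live = "zp"  [terminal]
41. n23.live = "yn"  [terminal]
42. n20.depth = "nu"  ["nu"]
43. n15.depth = "mq"  ["mq"]
44. n24.off = false  [C₀.wid == true]
45. n25.off = true  [S₀.off == false]
46. n26.wid = true  [terminal]
47. n27.wid = true  [terminal]
48. n25.val = -1  [-1]
49. n25.lab = 4  [4]
50. n25.env = "pz"  ["pz"]
51. n24.val = -7  [S₁.lab - 11]
52. n24.lab = -2  [-2]
53. n24.env = "yx"  ["yx"]
54. n14.depth = "np"  ["np"]
55. n0.val = 17  [S₁.lab * -2 + 23]
56. n0.lab = 10  [S₁.val * 3 - 68]
57. n0.env = "kkr"  ["k" ++ S₁.env]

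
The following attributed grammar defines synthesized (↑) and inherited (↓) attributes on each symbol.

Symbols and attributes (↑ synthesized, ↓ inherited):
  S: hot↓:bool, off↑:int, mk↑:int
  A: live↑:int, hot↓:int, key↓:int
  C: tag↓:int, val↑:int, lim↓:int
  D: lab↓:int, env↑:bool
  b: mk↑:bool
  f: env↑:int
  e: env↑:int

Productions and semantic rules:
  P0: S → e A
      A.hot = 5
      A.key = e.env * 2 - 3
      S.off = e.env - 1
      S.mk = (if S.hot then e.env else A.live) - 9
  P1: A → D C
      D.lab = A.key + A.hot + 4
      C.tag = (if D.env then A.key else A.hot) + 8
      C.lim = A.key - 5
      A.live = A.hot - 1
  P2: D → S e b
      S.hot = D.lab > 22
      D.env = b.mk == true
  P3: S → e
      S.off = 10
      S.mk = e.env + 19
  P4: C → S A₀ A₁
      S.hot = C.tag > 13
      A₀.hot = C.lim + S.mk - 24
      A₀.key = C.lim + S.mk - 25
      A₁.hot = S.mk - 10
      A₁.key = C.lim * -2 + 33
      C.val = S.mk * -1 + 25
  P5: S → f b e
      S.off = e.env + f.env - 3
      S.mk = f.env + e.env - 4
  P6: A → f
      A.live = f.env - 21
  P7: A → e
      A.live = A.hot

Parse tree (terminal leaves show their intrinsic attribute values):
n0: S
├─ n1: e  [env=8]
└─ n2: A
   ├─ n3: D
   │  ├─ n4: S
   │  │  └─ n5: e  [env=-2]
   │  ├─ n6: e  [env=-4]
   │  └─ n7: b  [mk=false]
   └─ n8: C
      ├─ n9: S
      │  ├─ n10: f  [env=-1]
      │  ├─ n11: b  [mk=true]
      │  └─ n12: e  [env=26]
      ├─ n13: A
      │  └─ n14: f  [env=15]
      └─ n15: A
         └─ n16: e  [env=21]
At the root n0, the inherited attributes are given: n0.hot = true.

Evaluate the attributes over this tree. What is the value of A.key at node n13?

4

1. n0.hot = true  [given at root]
2. n1.env = 8  [terminal]
3. n2.hot = 5  [5]
4. n2.key = 13  [e.env * 2 - 3]
5. n3.lab = 22  [A.key + A.hot + 4]
6. n4.hot = false  [D.lab > 22]
7. n5.env = -2  [terminal]
8. n4.off = 10  [10]
9. n4.mk = 17  [e.env + 19]
10. n6.env = -4  [terminal]
11. n7.mk = false  [terminal]
12. n3.env = false  [b.mk == true]
13. n8.tag = 13  [(if D.env then A.key else A.hot) + 8]
14. n8.lim = 8  [A.key - 5]
15. n9.hot = false  [C.tag > 13]
16. n10.env = -1  [terminal]
17. n11.mk = true  [terminal]
18. n12.env = 26  [terminal]
19. n9.off = 22  [e.env + f.env - 3]
20. n9.mk = 21  [f.env + e.env - 4]
21. n13.hot = 5  [C.lim + S.mk - 24]
22. n13.key = 4  [C.lim + S.mk - 25]
23. n14.env = 15  [terminal]
24. n13.live = -6  [f.env - 21]
25. n15.hot = 11  [S.mk - 10]
26. n15.key = 17  [C.lim * -2 + 33]
27. n16.env = 21  [terminal]
28. n15.live = 11  [A.hot]
29. n8.val = 4  [S.mk * -1 + 25]
30. n2.live = 4  [A.hot - 1]
31. n0.off = 7  [e.env - 1]
32. n0.mk = -1  [(if S.hot then e.env else A.live) - 9]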